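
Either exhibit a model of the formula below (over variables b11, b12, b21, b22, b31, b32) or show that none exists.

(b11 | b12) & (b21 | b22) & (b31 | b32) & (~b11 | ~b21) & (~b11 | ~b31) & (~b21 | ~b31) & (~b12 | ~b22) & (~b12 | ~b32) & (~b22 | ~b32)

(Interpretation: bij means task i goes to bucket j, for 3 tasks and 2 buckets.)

Branch on b11: set b11 = 1.
From the singleton clause (~b21), b21 = 0.
From the singleton clause (b22), b22 = 1.
From the singleton clause (~b31), b31 = 0.
From the singleton clause (b32), b32 = 1.
But (~b32) is also a unit clause — contradiction.
Undo b11 and try b11 = 0.
From the singleton clause (b12), b12 = 1.
From the singleton clause (~b22), b22 = 0.
From the singleton clause (b21), b21 = 1.
From the singleton clause (~b31), b31 = 0.
From the singleton clause (b32), b32 = 1.
But (~b32) is also a unit clause — contradiction.
Either choice for b11 ends in contradiction.

UNSATISFIABLE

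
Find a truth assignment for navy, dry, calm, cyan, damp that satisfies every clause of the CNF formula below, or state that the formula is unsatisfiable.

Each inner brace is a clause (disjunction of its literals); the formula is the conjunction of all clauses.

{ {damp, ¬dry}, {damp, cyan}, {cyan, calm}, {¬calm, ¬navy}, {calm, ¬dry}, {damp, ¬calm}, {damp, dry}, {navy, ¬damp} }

navy: True, dry: False, calm: False, cyan: True, damp: True

Suppose damp = True.
Unit clause (navy) forces navy = True.
Unit clause (¬calm) forces calm = False.
Unit clause (cyan) forces cyan = True.
Unit clause (¬dry) forces dry = False.
This assignment satisfies each clause.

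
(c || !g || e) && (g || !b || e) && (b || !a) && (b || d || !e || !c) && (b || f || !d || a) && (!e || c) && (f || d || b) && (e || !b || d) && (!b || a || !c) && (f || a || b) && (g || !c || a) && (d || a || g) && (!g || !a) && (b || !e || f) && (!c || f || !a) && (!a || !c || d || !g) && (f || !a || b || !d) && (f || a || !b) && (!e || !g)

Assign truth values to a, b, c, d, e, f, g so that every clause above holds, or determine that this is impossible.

a=true,  b=true,  c=true,  d=true,  e=true,  f=true,  g=false

Branch on b: set b = true.
Branch on g: set g = false.
From the singleton clause (e), e = true.
From the singleton clause (c), c = true.
From the singleton clause (a), a = true.
From the singleton clause (f), f = true.
Every clause is now satisfied; d is unconstrained.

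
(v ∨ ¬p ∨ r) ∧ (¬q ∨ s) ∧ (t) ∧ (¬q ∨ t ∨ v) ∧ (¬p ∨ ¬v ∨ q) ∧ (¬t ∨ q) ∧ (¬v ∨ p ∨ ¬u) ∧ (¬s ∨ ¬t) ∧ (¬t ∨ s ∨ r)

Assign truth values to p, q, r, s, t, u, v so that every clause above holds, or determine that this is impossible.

UNSATISFIABLE

From the singleton clause (t), t = True.
From the singleton clause (q), q = True.
From the singleton clause (s), s = True.
But (¬s) is also a unit clause — contradiction.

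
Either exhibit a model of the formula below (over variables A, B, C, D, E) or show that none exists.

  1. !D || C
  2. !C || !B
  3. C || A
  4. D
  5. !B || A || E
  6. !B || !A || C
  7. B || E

(D) alone gives D = true.
(C) alone gives C = true.
(!B) alone gives B = false.
(E) alone gives E = true.
No clause remains; A is free.

A: true,  B: false,  C: true,  D: true,  E: true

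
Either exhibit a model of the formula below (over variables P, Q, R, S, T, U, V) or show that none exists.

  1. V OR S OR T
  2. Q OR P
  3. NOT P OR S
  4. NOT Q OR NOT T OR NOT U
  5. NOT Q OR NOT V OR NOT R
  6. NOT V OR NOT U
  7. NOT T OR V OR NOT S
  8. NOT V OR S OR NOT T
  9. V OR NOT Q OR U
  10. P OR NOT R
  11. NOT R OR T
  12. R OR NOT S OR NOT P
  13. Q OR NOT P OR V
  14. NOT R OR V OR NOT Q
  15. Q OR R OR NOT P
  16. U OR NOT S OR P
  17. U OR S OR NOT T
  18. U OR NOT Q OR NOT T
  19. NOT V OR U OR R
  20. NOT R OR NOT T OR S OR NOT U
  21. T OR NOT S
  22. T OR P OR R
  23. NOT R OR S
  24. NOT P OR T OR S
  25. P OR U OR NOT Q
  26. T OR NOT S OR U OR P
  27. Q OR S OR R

P=true; Q=false; R=true; S=true; T=true; U=false; V=true

Case Q = false:
(P) alone gives P = true.
(S) alone gives S = true.
(R) alone gives R = true.
(T) alone gives T = true.
(V) alone gives V = true.
(NOT U) alone gives U = false.
This assignment satisfies each clause.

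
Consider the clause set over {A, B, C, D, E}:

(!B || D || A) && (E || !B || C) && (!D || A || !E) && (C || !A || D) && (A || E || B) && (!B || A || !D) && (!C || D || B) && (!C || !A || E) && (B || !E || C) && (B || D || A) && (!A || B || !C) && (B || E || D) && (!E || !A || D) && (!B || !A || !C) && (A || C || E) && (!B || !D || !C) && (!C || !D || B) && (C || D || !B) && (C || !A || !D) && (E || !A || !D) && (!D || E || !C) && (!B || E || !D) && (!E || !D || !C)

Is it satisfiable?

No, unsatisfiable

Suppose B = false.
Suppose A = true.
The clause (!C) is unit, so C = false.
The clause (D) is unit, so D = true.
Now (!D) is unsatisfied and unit — conflict.
So A must be the other value — set A = false.
The clause (E) is unit, so E = true.
The clause (!D) is unit, so D = false.
Now (D) is unsatisfied and unit — conflict.
Both values of A lead to a conflict.
So B must be the other value — set B = true.
Suppose D = true.
The clause (A) is unit, so A = true.
The clause (!C) is unit, so C = false.
Now (C) is unsatisfied and unit — conflict.
So D must be the other value — set D = false.
The clause (A) is unit, so A = true.
The clause (C) is unit, so C = true.
Now (!C) is unsatisfied and unit — conflict.
Both values of D lead to a conflict.
Both values of B lead to a conflict.
No assignment satisfies every clause.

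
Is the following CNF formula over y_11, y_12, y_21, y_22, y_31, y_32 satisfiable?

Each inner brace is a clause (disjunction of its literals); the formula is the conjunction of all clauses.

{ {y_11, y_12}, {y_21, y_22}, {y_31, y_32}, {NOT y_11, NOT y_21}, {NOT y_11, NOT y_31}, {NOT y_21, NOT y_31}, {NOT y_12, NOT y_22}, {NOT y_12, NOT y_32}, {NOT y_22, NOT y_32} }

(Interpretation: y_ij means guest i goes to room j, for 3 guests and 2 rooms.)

No

Suppose y_11 = true.
From the singleton clause (NOT y_21), y_21 = false.
From the singleton clause (y_22), y_22 = true.
From the singleton clause (NOT y_31), y_31 = false.
From the singleton clause (y_32), y_32 = true.
That conflicts with the unit clause (NOT y_32).
So y_11 must be the other value — set y_11 = false.
From the singleton clause (y_12), y_12 = true.
From the singleton clause (NOT y_22), y_22 = false.
From the singleton clause (y_21), y_21 = true.
From the singleton clause (NOT y_31), y_31 = false.
From the singleton clause (y_32), y_32 = true.
That conflicts with the unit clause (NOT y_32).
Either choice for y_11 ends in contradiction.
No assignment satisfies every clause.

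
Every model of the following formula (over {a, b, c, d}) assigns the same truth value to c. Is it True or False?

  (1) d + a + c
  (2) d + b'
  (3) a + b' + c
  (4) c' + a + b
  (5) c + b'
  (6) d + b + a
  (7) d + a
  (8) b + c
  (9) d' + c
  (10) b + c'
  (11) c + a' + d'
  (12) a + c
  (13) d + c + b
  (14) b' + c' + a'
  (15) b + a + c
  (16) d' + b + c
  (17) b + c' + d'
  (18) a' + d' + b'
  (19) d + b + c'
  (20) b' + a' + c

True

Suppose c = 0.
(b') alone gives b = 0.
That conflicts with the unit clause (b).
So every satisfying assignment has c = True.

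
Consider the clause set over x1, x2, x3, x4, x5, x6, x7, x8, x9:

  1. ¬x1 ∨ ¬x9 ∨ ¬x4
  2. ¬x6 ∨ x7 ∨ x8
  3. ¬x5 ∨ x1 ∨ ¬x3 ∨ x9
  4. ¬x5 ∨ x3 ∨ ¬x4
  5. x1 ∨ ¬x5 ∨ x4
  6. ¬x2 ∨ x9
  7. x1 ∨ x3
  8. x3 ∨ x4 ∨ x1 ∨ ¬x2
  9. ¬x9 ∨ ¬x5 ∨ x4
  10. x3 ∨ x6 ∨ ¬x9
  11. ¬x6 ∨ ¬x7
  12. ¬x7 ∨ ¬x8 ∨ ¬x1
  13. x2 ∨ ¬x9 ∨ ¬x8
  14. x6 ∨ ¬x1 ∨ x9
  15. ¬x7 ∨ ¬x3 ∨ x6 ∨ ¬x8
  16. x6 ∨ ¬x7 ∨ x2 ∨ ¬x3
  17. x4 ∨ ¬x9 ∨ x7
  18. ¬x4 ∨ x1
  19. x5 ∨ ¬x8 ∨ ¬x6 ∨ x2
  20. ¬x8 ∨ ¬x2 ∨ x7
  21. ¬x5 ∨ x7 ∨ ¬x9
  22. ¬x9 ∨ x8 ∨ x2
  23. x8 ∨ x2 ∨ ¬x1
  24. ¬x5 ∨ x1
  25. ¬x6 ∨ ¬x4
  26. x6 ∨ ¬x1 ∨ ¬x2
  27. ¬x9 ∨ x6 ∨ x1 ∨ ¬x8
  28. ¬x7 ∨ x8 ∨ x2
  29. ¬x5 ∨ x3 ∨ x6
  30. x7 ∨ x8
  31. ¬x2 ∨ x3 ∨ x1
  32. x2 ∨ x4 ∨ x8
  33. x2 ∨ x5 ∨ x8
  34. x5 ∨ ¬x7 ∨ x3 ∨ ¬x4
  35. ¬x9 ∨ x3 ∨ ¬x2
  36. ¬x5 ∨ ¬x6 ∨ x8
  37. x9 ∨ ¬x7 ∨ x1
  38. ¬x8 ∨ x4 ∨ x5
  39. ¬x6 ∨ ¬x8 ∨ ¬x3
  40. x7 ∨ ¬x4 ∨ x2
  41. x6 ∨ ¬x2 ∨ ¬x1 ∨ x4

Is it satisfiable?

Satisfiable

Suppose x2 = False.
Suppose x1 = True.
Unit clause (x8) forces x8 = True.
Unit clause (¬x7) forces x7 = False.
Unit clause (¬x9) forces x9 = False.
Unit clause (x6) forces x6 = True.
Unit clause (x5) forces x5 = True.
Unit clause (¬x4) forces x4 = False.
Unit clause (¬x3) forces x3 = False.
Every clause now holds.
A satisfying assignment: x1: True; x2: False; x3: False; x4: False; x5: True; x6: True; x7: False; x8: True; x9: False.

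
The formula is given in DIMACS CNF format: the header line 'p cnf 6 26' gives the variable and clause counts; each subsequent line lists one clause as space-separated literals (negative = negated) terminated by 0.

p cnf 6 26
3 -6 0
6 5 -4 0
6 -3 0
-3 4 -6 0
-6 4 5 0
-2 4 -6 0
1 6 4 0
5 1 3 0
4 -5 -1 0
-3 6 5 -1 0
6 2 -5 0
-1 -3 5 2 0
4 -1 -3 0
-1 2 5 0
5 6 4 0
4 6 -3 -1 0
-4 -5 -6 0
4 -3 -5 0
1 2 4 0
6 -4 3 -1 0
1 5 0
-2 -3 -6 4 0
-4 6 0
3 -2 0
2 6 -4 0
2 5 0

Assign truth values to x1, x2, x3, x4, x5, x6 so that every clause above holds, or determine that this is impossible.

x1=True,  x2=True,  x3=True,  x4=True,  x5=False,  x6=True

Case x3 = True:
Unit clause (x6) forces x6 = True.
Unit clause (x4) forces x4 = True.
Unit clause (¬x5) forces x5 = False.
Unit clause (x1) forces x1 = True.
Unit clause (x2) forces x2 = True.
This assignment satisfies each clause.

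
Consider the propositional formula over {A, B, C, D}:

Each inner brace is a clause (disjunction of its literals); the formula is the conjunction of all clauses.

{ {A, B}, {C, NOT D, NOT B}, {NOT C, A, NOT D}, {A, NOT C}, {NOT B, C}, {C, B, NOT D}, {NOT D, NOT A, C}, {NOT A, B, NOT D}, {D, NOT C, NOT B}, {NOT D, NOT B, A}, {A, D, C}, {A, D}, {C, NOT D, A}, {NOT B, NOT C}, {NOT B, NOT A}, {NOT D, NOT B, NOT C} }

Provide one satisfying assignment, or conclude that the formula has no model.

Branch on A: set A = true.
The clause (NOT B) is unit, so B = false.
The clause (NOT D) is unit, so D = false.
No clause remains; C is free.

A=true; B=false; C=true; D=false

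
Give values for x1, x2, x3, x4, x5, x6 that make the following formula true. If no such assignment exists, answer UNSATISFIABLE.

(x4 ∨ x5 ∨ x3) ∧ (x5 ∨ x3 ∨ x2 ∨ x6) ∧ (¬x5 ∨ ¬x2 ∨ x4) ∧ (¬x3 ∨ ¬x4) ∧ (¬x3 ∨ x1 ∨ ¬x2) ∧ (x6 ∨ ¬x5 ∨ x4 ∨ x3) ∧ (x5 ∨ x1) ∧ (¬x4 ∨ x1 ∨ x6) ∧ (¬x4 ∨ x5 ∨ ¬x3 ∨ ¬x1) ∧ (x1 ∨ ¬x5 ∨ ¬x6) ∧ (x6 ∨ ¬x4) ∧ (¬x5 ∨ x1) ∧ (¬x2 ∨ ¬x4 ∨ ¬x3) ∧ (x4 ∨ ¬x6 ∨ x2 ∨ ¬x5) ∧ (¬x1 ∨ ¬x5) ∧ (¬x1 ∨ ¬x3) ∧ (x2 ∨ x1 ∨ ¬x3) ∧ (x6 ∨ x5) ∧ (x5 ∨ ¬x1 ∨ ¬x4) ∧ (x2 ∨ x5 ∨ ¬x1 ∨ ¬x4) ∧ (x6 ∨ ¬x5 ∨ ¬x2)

UNSATISFIABLE

Try x3 = False.
Try x4 = True.
Unit clause (x6) forces x6 = True.
Try x5 = True.
Unit clause (x1) forces x1 = True.
That conflicts with the unit clause (¬x1).
Undo x5 and try x5 = False.
Unit clause (x1) forces x1 = True.
That conflicts with the unit clause (¬x1).
Either choice for x5 ends in contradiction.
Undo x4 and try x4 = False.
Unit clause (x5) forces x5 = True.
Unit clause (¬x2) forces x2 = False.
Unit clause (x6) forces x6 = True.
That conflicts with the unit clause (¬x6).
Either choice for x4 ends in contradiction.
Undo x3 and try x3 = True.
Unit clause (¬x4) forces x4 = False.
Unit clause (¬x1) forces x1 = False.
Unit clause (¬x2) forces x2 = False.
That conflicts with the unit clause (x2).
Either choice for x3 ends in contradiction.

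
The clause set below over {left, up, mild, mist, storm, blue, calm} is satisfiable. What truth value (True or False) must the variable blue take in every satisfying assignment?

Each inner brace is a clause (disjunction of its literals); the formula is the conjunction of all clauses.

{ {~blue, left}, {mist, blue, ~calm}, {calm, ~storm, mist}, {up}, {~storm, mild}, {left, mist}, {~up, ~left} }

Suppose blue = 1.
The clause (left) is unit, so left = 1.
The clause (up) is unit, so up = 1.
Now (~up) is unsatisfied and unit — conflict.
So every satisfying assignment has blue = False.

False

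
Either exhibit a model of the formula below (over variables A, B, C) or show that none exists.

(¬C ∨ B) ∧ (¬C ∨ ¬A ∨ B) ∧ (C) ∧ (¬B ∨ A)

The clause (C) is unit, so C = True.
The clause (B) is unit, so B = True.
The clause (A) is unit, so A = True.
All clauses are satisfied.

A=True; B=True; C=True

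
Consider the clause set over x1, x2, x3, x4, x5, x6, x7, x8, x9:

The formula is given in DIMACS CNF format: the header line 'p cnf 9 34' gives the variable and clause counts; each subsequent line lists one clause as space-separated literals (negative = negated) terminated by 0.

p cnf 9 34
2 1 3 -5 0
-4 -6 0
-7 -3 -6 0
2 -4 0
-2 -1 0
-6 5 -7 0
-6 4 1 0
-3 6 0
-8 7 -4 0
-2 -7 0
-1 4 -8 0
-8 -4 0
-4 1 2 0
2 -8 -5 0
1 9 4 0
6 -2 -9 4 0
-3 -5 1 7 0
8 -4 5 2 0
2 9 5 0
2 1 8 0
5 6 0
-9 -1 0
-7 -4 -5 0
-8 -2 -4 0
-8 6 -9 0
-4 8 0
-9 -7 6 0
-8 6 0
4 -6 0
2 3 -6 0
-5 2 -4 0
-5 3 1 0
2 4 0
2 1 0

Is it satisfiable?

Try x4 = False.
Unit clause (¬x6) forces x6 = False.
Unit clause (¬x3) forces x3 = False.
Unit clause (x5) forces x5 = True.
Unit clause (¬x8) forces x8 = False.
Unit clause (x1) forces x1 = True.
Unit clause (¬x2) forces x2 = False.
But (x2) is also a unit clause — contradiction.
Undo x4 and try x4 = True.
Unit clause (¬x6) forces x6 = False.
Unit clause (x2) forces x2 = True.
Unit clause (¬x1) forces x1 = False.
Unit clause (¬x3) forces x3 = False.
Unit clause (¬x7) forces x7 = False.
Unit clause (¬x8) forces x8 = False.
But (x8) is also a unit clause — contradiction.
Both values of x4 lead to a conflict.
No assignment satisfies every clause.

Unsatisfiable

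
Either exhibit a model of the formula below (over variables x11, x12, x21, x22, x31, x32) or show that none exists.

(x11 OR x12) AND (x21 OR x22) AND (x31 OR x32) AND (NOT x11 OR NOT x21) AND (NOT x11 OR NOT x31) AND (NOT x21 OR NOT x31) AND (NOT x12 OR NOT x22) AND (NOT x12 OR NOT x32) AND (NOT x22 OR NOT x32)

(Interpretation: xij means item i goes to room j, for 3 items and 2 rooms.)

UNSATISFIABLE

Branch on x11: set x11 = true.
The clause (NOT x21) is unit, so x21 = false.
The clause (x22) is unit, so x22 = true.
The clause (NOT x31) is unit, so x31 = false.
The clause (x32) is unit, so x32 = true.
That conflicts with the unit clause (NOT x32).
Undo x11 and try x11 = false.
The clause (x12) is unit, so x12 = true.
The clause (NOT x22) is unit, so x22 = false.
The clause (x21) is unit, so x21 = true.
The clause (NOT x31) is unit, so x31 = false.
The clause (x32) is unit, so x32 = true.
That conflicts with the unit clause (NOT x32).
Neither x11 = true nor x11 = false works.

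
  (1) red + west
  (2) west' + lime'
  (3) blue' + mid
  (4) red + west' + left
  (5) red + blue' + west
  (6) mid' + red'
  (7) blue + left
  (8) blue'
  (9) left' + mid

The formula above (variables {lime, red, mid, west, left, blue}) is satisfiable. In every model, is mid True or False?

Suppose mid = 0.
The clause (blue') is unit, so blue = 0.
The clause (left) is unit, so left = 1.
But (left') is also a unit clause — contradiction.
So every satisfying assignment has mid = True.

True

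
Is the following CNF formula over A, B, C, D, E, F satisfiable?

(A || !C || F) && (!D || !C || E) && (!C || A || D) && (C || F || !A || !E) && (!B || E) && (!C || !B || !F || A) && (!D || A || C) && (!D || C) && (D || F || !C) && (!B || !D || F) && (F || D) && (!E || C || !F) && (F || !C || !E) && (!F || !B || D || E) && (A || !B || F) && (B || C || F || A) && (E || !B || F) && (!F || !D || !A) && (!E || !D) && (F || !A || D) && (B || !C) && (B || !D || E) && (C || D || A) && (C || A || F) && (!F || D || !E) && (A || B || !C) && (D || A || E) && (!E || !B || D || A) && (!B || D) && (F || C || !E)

Branch on B: set B = false.
(!C) alone gives C = false.
(!D) alone gives D = false.
(F) alone gives F = true.
(!E) alone gives E = false.
(A) alone gives A = true.
Every clause now holds.
A satisfying assignment: A ↦ true,  B ↦ false,  C ↦ false,  D ↦ false,  E ↦ false,  F ↦ true.

Yes, satisfiable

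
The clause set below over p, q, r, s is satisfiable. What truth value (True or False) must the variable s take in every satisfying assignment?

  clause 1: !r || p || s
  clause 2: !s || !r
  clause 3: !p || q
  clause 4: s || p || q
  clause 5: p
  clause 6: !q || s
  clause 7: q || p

Suppose s = false.
The clause (p) is unit, so p = true.
The clause (q) is unit, so q = true.
But (!q) is also a unit clause — contradiction.
So every satisfying assignment has s = True.

True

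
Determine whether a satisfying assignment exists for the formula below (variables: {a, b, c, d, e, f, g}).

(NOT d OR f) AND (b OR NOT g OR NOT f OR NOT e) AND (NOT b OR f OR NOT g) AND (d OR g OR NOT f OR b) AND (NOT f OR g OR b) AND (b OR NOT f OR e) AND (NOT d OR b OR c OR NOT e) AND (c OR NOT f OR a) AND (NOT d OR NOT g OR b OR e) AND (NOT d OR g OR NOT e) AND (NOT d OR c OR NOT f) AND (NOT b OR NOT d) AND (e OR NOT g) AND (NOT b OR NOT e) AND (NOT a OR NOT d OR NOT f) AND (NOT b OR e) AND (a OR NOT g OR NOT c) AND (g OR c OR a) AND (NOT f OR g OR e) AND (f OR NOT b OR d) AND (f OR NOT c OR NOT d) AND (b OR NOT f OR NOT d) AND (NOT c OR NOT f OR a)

Case d = false:
Case e = true:
Unit clause (NOT b) forces b = false.
Case g = false:
Unit clause (NOT f) forces f = false.
Case c = true:
No clause remains; a is free.
A satisfying assignment: a: true, b: false, c: true, d: false, e: true, f: false, g: false.

Yes, satisfiable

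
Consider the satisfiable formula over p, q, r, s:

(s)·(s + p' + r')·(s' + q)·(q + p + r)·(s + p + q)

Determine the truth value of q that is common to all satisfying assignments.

True

Suppose q = 0.
From the singleton clause (s), s = 1.
But (s') is also a unit clause — contradiction.
So every satisfying assignment has q = True.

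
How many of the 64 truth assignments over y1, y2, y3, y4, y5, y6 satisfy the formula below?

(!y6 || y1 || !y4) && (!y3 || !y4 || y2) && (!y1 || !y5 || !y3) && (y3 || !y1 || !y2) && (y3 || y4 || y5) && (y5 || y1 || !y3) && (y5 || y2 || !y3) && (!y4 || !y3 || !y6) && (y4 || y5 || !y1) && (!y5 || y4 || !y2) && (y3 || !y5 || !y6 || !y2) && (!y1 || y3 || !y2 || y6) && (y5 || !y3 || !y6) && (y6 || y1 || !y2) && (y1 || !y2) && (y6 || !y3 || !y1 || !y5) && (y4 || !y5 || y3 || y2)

There are 2^6 = 64 truth assignments over (y1, y2, y3, y4, y5, y6).
Split on y5. With y5 = true, the clauses containing y5 are satisfied and !y5 drops from the rest; 5 of the 2^5 = 32 assignments to the other variables satisfy what remains.
With y5 = false, by the same count on the reduced clause set, 4 assignments work.
(One model: y1=F, y2=F, y3=F, y4=T, y5=F, y6=F.)
Total: 5 + 4 = 9.

9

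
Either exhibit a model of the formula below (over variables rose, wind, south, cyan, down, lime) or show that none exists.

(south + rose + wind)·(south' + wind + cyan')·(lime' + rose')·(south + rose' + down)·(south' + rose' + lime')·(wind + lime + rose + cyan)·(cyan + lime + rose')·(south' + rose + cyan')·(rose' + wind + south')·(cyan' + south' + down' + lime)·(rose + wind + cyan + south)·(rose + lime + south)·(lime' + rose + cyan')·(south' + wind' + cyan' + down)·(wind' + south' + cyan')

Branch on lime: set lime = 1.
The clause (rose') is unit, so rose = 0.
The clause (cyan') is unit, so cyan = 0.
Branch on south: set south = 1.
All clauses hold; wind, down can take either value.

rose=0,  wind=0,  south=1,  cyan=0,  down=1,  lime=1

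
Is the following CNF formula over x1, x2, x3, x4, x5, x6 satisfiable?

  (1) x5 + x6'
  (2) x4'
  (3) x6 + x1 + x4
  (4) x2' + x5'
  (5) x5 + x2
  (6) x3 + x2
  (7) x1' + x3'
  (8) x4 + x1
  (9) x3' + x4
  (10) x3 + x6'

Yes, satisfiable

The clause (x4') is unit, so x4 = 0.
The clause (x1) is unit, so x1 = 1.
The clause (x3') is unit, so x3 = 0.
The clause (x2) is unit, so x2 = 1.
The clause (x5') is unit, so x5 = 0.
The clause (x6') is unit, so x6 = 0.
Every clause now holds.
A satisfying assignment: x1 ↦ 1,  x2 ↦ 1,  x3 ↦ 0,  x4 ↦ 0,  x5 ↦ 0,  x6 ↦ 0.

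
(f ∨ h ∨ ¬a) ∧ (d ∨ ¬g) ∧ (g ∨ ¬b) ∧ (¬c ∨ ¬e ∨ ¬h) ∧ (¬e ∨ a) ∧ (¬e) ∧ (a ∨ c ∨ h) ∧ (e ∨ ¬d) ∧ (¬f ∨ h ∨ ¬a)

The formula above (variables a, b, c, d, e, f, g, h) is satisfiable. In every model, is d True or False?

Suppose d = True.
(¬e) alone gives e = False.
Now (e) is unsatisfied and unit — conflict.
So every satisfying assignment has d = False.

False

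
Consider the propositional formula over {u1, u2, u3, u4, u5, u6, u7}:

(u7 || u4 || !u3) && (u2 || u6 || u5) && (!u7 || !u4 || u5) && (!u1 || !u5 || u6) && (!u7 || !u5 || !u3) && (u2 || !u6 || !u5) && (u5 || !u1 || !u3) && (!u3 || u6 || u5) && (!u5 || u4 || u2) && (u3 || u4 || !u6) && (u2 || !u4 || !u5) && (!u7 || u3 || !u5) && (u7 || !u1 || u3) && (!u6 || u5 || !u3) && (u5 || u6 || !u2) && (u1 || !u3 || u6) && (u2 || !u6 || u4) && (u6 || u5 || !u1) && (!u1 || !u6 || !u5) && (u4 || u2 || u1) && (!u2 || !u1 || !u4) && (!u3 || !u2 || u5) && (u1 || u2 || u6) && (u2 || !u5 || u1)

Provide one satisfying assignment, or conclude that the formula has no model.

Branch on u7: set u7 = false.
Branch on u4: set u4 = true.
Branch on u2: set u2 = true.
From the singleton clause (!u1), u1 = false.
Branch on u5: set u5 = true.
Branch on u3: set u3 = false.
Every clause is now satisfied; u6 is unconstrained.

u1 ↦ false,  u2 ↦ true,  u3 ↦ false,  u4 ↦ true,  u5 ↦ true,  u6 ↦ false,  u7 ↦ false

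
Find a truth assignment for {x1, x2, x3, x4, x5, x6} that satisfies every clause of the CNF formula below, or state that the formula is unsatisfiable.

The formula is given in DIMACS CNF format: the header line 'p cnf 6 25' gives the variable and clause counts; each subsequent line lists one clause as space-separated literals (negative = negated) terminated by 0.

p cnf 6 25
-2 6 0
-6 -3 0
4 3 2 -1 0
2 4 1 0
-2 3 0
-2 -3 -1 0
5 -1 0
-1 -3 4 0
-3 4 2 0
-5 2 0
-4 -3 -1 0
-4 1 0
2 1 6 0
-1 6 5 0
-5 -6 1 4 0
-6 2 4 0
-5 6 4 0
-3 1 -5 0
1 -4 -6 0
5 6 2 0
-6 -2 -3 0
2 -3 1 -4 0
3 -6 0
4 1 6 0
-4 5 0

UNSATISFIABLE

Suppose x2 = False.
From the singleton clause (¬x5), x5 = False.
From the singleton clause (¬x1), x1 = False.
From the singleton clause (x4), x4 = True.
But (¬x4) is also a unit clause — contradiction.
That branch fails; take x2 = True instead.
From the singleton clause (x6), x6 = True.
From the singleton clause (¬x3), x3 = False.
But (x3) is also a unit clause — contradiction.
Either choice for x2 ends in contradiction.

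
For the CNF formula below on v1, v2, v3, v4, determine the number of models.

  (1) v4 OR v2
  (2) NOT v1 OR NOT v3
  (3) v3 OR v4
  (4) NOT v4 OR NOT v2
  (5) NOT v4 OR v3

There are 2^4 = 16 truth assignments over (v1, v2, v3, v4).
Check each against the 5 clauses (columns in the order v1, v2, v3, v4):
  F F F F  ✗ fails (v4 OR v2)
  F F F T  ✗ fails (NOT v4 OR v3)
  F F T F  ✗ fails (v4 OR v2)
  F F T T  ✓ satisfies all
  F T F F  ✗ fails (v3 OR v4)
  F T F T  ✗ fails (NOT v4 OR NOT v2)
  F T T F  ✓ satisfies all
  F T T T  ✗ fails (NOT v4 OR NOT v2)
  T F F F  ✗ fails (v4 OR v2)
  T F F T  ✗ fails (NOT v4 OR v3)
  T F T F  ✗ fails (v4 OR v2)
  T F T T  ✗ fails (NOT v1 OR NOT v3)
  T T F F  ✗ fails (v3 OR v4)
  T T F T  ✗ fails (NOT v4 OR NOT v2)
  T T T F  ✗ fails (NOT v1 OR NOT v3)
  T T T T  ✗ fails (NOT v1 OR NOT v3)
2 of the 16 rows are models.

2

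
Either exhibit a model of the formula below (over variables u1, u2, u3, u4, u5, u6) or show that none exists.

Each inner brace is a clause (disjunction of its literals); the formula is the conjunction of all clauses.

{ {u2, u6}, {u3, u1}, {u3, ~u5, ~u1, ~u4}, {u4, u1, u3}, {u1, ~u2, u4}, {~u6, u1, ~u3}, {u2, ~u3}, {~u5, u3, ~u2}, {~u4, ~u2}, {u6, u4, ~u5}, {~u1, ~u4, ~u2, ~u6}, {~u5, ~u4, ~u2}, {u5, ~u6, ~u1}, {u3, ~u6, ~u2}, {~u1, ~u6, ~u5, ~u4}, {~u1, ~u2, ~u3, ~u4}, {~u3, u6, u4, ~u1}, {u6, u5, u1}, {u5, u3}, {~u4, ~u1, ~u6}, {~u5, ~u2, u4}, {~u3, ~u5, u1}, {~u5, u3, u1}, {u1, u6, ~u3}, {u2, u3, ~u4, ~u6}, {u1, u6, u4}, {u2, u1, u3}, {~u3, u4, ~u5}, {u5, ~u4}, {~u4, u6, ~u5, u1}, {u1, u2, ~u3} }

u1=1,  u2=0,  u3=0,  u4=0,  u5=1,  u6=1

Suppose u2 = 0.
The clause (u6) is unit, so u6 = 1.
The clause (~u3) is unit, so u3 = 0.
The clause (u1) is unit, so u1 = 1.
The clause (u5) is unit, so u5 = 1.
The clause (~u4) is unit, so u4 = 0.
All clauses are satisfied.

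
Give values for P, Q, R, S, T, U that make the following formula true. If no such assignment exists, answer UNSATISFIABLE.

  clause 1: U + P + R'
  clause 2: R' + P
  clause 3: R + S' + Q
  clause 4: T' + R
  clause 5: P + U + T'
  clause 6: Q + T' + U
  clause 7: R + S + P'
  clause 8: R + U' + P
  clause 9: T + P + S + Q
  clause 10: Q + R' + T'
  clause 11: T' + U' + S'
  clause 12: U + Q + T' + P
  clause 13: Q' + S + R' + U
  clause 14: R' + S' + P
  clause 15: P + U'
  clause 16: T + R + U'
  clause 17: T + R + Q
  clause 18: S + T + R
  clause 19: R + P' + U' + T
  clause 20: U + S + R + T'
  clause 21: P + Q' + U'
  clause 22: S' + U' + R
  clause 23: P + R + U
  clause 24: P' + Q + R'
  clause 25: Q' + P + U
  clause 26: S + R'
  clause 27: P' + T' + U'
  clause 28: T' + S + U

Try R = 1.
(P) alone gives P = 1.
(Q) alone gives Q = 1.
(S) alone gives S = 1.
Try T = 0.
All clauses hold; U can take either value.

P=1, Q=1, R=1, S=1, T=0, U=0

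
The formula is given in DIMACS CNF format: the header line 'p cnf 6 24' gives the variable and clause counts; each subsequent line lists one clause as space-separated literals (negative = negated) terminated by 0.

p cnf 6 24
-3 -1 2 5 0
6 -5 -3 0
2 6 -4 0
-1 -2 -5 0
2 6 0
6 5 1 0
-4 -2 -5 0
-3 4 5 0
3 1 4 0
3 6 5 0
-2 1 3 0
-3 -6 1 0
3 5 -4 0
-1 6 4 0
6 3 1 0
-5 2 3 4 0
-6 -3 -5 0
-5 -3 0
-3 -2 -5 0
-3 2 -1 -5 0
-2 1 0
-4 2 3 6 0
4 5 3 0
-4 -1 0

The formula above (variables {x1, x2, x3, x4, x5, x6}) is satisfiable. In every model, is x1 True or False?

False

Suppose x1 = True.
(¬x4) alone gives x4 = False.
(x6) alone gives x6 = True.
Case x2 = False:
Case x3 = False:
(¬x5) alone gives x5 = False.
Now (x5) is unsatisfied and unit — conflict.
Backtrack on x3: now try x3 = True.
(x5) alone gives x5 = True.
Now (¬x5) is unsatisfied and unit — conflict.
Neither x3 = True nor x3 = False works.
Backtrack on x2: now try x2 = True.
(¬x5) alone gives x5 = False.
(¬x3) alone gives x3 = False.
Now (x3) is unsatisfied and unit — conflict.
Neither x2 = True nor x2 = False works.
So every satisfying assignment has x1 = False.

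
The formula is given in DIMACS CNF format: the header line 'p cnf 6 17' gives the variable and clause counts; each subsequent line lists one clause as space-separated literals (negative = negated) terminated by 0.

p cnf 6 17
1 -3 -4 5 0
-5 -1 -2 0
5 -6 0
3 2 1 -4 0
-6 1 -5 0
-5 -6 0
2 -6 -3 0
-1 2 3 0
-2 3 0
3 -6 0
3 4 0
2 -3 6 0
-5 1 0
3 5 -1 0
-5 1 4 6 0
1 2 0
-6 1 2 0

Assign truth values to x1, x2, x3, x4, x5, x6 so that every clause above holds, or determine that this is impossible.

x1 ↦ False,  x2 ↦ True,  x3 ↦ True,  x4 ↦ False,  x5 ↦ False,  x6 ↦ False

Branch on x5: set x5 = False.
The clause (¬x6) is unit, so x6 = False.
Branch on x2: set x2 = True.
The clause (x3) is unit, so x3 = True.
Branch on x1: set x1 = False.
The clause (¬x4) is unit, so x4 = False.
This assignment satisfies each clause.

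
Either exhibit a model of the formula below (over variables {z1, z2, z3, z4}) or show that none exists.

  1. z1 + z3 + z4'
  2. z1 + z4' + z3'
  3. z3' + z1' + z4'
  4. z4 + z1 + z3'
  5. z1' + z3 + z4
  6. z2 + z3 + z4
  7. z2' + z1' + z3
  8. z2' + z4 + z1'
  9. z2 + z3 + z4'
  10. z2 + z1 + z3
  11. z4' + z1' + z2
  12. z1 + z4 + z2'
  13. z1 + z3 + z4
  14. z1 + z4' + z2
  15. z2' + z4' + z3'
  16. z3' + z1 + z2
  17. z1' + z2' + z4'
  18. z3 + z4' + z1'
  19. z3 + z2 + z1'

z1 ↦ 1,  z2 ↦ 0,  z3 ↦ 1,  z4 ↦ 0

Case z1 = 1:
Case z3 = 1:
(z4') alone gives z4 = 0.
(z2') alone gives z2 = 0.
Every clause now holds.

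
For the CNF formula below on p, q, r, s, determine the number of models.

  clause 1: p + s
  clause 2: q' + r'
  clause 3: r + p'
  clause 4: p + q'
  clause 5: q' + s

There are 2^4 = 16 truth assignments over (p, q, r, s).
Check each against the 5 clauses (columns in the order p, q, r, s):
  F F F F  ✗ fails (p + s)
  F F F T  ✓ satisfies all
  F F T F  ✗ fails (p + s)
  F F T T  ✓ satisfies all
  F T F F  ✗ fails (p + s)
  F T F T  ✗ fails (p + q')
  F T T F  ✗ fails (p + s)
  F T T T  ✗ fails (q' + r')
  T F F F  ✗ fails (r + p')
  T F F T  ✗ fails (r + p')
  T F T F  ✓ satisfies all
  T F T T  ✓ satisfies all
  T T F F  ✗ fails (r + p')
  T T F T  ✗ fails (r + p')
  T T T F  ✗ fails (q' + r')
  T T T T  ✗ fails (q' + r')
4 of the 16 rows are models.

4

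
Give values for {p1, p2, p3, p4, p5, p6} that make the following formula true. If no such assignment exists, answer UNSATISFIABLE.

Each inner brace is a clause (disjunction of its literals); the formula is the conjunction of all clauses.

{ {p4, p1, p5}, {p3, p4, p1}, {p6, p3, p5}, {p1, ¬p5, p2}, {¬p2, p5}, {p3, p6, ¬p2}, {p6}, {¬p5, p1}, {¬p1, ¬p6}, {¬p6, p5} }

UNSATISFIABLE

Unit clause (p6) forces p6 = True.
Unit clause (¬p1) forces p1 = False.
Unit clause (¬p5) forces p5 = False.
Now (p5) is unsatisfied and unit — conflict.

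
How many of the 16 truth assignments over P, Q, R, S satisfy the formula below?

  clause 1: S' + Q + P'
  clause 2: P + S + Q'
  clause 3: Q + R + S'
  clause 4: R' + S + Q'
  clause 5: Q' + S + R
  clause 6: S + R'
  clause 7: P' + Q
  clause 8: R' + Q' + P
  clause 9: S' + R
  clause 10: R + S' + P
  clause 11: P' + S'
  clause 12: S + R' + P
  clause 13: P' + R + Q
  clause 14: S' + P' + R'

2

There are 2^4 = 16 truth assignments over (P, Q, R, S).
Check each against the 14 clauses (columns in the order P, Q, R, S):
  F F F F  ✓ satisfies all
  F F F T  ✗ fails (Q + R + S')
  F F T F  ✗ fails (S + R')
  F F T T  ✓ satisfies all
  F T F F  ✗ fails (P + S + Q')
  F T F T  ✗ fails (S' + R)
  F T T F  ✗ fails (P + S + Q')
  F T T T  ✗ fails (R' + Q' + P)
  T F F F  ✗ fails (P' + Q)
  T F F T  ✗ fails (S' + Q + P')
  T F T F  ✗ fails (S + R')
  T F T T  ✗ fails (S' + Q + P')
  T T F F  ✗ fails (Q' + S + R)
  T T F T  ✗ fails (S' + R)
  T T T F  ✗ fails (R' + S + Q')
  T T T T  ✗ fails (P' + S')
2 of the 16 rows are models.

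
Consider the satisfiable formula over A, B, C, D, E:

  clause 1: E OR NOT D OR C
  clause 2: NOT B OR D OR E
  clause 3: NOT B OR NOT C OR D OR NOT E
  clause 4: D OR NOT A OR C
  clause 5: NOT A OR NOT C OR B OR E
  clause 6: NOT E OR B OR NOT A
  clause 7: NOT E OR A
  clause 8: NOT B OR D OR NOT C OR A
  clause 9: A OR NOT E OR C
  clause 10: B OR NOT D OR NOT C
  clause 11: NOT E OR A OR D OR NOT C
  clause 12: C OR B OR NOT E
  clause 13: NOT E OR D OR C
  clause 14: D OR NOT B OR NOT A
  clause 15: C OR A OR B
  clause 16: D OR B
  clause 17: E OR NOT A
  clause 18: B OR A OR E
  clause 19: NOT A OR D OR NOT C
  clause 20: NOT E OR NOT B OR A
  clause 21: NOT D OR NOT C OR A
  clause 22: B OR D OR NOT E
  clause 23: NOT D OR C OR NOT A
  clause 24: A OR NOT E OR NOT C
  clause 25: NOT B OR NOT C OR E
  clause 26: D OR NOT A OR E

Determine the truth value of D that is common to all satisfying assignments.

True

Suppose D = false.
The clause (B) is unit, so B = true.
The clause (E) is unit, so E = true.
The clause (NOT C) is unit, so C = false.
That conflicts with the unit clause (C).
So every satisfying assignment has D = True.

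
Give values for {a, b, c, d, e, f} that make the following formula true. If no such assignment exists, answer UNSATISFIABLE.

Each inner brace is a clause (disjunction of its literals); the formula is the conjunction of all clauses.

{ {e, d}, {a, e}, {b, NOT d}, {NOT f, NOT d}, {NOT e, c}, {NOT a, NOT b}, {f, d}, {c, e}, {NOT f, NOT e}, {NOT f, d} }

a=false; b=true; c=true; d=true; e=true; f=false

Suppose e = true.
(c) alone gives c = true.
(NOT f) alone gives f = false.
(d) alone gives d = true.
(b) alone gives b = true.
(NOT a) alone gives a = false.
All clauses are satisfied.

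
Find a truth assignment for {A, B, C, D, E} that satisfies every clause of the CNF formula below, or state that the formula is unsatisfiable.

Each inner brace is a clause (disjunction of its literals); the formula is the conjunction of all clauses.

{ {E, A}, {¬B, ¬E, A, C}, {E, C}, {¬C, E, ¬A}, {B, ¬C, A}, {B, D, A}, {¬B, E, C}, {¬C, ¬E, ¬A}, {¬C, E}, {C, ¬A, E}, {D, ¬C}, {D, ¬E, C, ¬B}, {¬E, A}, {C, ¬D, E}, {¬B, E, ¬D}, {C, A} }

A: True,  B: False,  C: False,  D: True,  E: True

Suppose E = True.
Unit clause (A) forces A = True.
Unit clause (¬C) forces C = False.
Suppose D = True.
All clauses hold; B can take either value.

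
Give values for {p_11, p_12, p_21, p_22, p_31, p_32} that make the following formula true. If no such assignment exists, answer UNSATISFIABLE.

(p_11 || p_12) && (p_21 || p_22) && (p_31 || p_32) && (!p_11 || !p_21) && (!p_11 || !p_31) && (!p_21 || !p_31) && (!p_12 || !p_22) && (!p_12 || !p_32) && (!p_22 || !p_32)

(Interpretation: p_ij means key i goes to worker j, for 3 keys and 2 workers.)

Branch on p_11: set p_11 = true.
Unit clause (!p_21) forces p_21 = false.
Unit clause (p_22) forces p_22 = true.
Unit clause (!p_31) forces p_31 = false.
Unit clause (p_32) forces p_32 = true.
Now (!p_32) is unsatisfied and unit — conflict.
So p_11 must be the other value — set p_11 = false.
Unit clause (p_12) forces p_12 = true.
Unit clause (!p_22) forces p_22 = false.
Unit clause (p_21) forces p_21 = true.
Unit clause (!p_31) forces p_31 = false.
Unit clause (p_32) forces p_32 = true.
Now (!p_32) is unsatisfied and unit — conflict.
Either choice for p_11 ends in contradiction.

UNSATISFIABLE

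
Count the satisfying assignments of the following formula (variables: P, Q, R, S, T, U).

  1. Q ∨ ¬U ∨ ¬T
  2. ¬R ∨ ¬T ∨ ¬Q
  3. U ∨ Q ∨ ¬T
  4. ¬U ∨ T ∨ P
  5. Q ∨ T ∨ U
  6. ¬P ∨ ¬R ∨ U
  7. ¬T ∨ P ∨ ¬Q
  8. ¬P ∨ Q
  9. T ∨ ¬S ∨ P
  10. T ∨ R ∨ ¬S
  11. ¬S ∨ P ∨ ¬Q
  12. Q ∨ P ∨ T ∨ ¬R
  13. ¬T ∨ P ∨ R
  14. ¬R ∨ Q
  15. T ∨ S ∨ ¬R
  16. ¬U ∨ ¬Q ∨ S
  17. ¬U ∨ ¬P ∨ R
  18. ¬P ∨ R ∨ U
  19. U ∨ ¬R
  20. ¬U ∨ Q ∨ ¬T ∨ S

2

There are 2^6 = 64 truth assignments over (P, Q, R, S, T, U).
Split on U. With U = True, the clauses containing U are satisfied and ¬U drops from the rest; 1 of the 2^5 = 32 assignments to the other variables satisfy what remains.
With U = False, by the same count on the reduced clause set, 1 assignment works.
(One model: P=F, Q=T, R=F, S=F, T=F, U=F.)
Total: 1 + 1 = 2.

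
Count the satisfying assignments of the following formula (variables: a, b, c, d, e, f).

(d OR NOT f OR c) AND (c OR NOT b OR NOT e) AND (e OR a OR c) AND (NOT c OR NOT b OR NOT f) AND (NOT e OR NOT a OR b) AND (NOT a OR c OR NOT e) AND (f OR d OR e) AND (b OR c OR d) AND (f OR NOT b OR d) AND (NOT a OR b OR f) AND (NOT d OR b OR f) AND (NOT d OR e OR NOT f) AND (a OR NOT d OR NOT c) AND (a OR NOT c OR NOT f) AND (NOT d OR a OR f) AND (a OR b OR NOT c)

5

There are 2^6 = 64 truth assignments over (a, b, c, d, e, f).
Split on c. With c = true, the clauses containing c are satisfied and NOT c drops from the rest; 3 of the 2^5 = 32 assignments to the other variables satisfy what remains.
With c = false, by the same count on the reduced clause set, 2 assignments work.
Total: 3 + 2 = 5.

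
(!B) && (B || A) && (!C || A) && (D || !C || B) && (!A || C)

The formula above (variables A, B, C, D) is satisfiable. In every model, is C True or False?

Suppose C = false.
(!B) alone gives B = false.
(A) alone gives A = true.
That conflicts with the unit clause (!A).
So every satisfying assignment has C = True.

True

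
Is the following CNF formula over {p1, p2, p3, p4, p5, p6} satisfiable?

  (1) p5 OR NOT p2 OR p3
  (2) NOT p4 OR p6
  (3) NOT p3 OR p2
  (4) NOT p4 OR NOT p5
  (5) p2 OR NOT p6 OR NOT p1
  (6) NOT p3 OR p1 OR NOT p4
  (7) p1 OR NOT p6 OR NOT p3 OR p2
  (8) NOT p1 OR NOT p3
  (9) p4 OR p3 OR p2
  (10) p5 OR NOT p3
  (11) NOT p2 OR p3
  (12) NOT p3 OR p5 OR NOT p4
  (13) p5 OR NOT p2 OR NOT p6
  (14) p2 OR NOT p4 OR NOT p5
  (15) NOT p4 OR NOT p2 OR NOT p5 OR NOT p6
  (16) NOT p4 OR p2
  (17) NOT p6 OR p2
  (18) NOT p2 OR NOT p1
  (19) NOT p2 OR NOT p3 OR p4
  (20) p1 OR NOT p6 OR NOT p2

No

Try p4 = false.
Try p3 = false.
The clause (p2) is unit, so p2 = true.
That conflicts with the unit clause (NOT p2).
That branch fails; take p3 = true instead.
The clause (p2) is unit, so p2 = true.
That conflicts with the unit clause (NOT p2).
Either choice for p3 ends in contradiction.
That branch fails; take p4 = true instead.
The clause (p6) is unit, so p6 = true.
The clause (NOT p5) is unit, so p5 = false.
The clause (NOT p3) is unit, so p3 = false.
The clause (NOT p2) is unit, so p2 = false.
That conflicts with the unit clause (p2).
Either choice for p4 ends in contradiction.
No assignment satisfies every clause.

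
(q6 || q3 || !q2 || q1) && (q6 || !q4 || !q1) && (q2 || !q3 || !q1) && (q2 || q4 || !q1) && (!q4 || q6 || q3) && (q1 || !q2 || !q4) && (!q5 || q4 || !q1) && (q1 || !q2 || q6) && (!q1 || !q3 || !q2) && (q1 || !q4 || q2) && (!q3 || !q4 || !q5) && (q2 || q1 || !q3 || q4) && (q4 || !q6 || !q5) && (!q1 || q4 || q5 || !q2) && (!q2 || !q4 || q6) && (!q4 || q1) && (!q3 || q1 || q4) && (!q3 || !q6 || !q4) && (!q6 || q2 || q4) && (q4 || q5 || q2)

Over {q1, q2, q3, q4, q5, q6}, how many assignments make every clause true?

There are 2^6 = 64 truth assignments over (q1, q2, q3, q4, q5, q6).
Split on q5. With q5 = true, the clauses containing q5 are satisfied and !q5 drops from the rest; 3 of the 2^5 = 32 assignments to the other variables satisfy what remains.
With q5 = false, by the same count on the reduced clause set, 3 assignments work.
Total: 3 + 3 = 6.

6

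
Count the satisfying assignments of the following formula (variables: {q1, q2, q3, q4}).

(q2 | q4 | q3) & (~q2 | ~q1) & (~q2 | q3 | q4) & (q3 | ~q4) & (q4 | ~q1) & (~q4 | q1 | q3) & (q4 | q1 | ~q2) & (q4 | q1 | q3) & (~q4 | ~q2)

3

There are 2^4 = 16 truth assignments over (q1, q2, q3, q4).
Split on q1. With q1 = 1, the clauses containing q1 are satisfied and ~q1 drops from the rest; 1 of the 2^3 = 8 assignments to the other variables satisfy what remains.
With q1 = 0, by the same count on the reduced clause set, 2 assignments work.
(One model: q1=F, q2=F, q3=T, q4=F.)
Total: 1 + 2 = 3.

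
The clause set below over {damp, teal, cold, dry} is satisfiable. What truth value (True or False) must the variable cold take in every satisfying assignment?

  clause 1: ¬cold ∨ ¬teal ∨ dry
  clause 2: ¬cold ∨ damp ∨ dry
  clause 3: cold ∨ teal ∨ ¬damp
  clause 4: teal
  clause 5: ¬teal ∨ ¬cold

Suppose cold = True.
Unit clause (teal) forces teal = True.
That conflicts with the unit clause (¬teal).
So every satisfying assignment has cold = False.

False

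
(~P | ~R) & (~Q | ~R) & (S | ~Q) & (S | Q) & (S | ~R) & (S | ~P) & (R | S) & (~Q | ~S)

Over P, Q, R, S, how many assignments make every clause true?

3

There are 2^4 = 16 truth assignments over (P, Q, R, S).
Check each against the 8 clauses (columns in the order P, Q, R, S):
  F F F F  ✗ fails (S | Q)
  F F F T  ✓ satisfies all
  F F T F  ✗ fails (S | Q)
  F F T T  ✓ satisfies all
  F T F F  ✗ fails (S | ~Q)
  F T F T  ✗ fails (~Q | ~S)
  F T T F  ✗ fails (~Q | ~R)
  F T T T  ✗ fails (~Q | ~R)
  T F F F  ✗ fails (S | Q)
  T F F T  ✓ satisfies all
  T F T F  ✗ fails (~P | ~R)
  T F T T  ✗ fails (~P | ~R)
  T T F F  ✗ fails (S | ~Q)
  T T F T  ✗ fails (~Q | ~S)
  T T T F  ✗ fails (~P | ~R)
  T T T T  ✗ fails (~P | ~R)
3 of the 16 rows are models.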